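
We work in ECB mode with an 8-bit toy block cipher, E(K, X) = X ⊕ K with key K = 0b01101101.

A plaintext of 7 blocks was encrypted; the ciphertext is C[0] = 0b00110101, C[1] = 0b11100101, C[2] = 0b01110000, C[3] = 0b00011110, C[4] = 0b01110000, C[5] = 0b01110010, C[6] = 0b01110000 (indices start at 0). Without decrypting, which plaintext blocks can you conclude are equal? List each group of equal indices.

P[2] = P[4] = P[6]

ECB encrypts each block independently with the same key, so equal ciphertext blocks imply equal plaintext blocks.
C[2] = C[4] = C[6] = 0b01110000, so P[2] = P[4] = P[6].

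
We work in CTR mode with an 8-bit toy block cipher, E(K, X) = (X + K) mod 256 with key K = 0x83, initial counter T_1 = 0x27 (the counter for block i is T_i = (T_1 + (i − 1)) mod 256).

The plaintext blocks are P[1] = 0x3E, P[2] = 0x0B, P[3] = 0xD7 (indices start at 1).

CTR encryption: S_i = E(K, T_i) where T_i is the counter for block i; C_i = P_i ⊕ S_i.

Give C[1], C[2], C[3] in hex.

C[1]: T = 0x27, S = E(K, T) = 0xAA; 0x3E ⊕ 0xAA = 0x94.
C[2]: T = 0x28, S = E(K, T) = 0xAB; 0x0B ⊕ 0xAB = 0xA0.
C[3]: T = 0x29, S = E(K, T) = 0xAC; 0xD7 ⊕ 0xAC = 0x7B.

C[1] = 0x94, C[2] = 0xA0, C[3] = 0x7B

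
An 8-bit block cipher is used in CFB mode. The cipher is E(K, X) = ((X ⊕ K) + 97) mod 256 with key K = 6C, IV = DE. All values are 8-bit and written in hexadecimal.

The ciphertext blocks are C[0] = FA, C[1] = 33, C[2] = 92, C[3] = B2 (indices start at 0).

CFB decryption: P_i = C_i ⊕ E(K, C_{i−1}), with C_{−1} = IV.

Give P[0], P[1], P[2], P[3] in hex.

P[0] = B3, P[1] = 1E, P[2] = 64, P[3] = 27

P[0]: E(K, DE) = 49; FA ⊕ 49 = B3.
P[1]: E(K, FA) = 2D; 33 ⊕ 2D = 1E.
P[2]: E(K, 33) = F6; 92 ⊕ F6 = 64.
P[3]: E(K, 92) = 95; B2 ⊕ 95 = 27.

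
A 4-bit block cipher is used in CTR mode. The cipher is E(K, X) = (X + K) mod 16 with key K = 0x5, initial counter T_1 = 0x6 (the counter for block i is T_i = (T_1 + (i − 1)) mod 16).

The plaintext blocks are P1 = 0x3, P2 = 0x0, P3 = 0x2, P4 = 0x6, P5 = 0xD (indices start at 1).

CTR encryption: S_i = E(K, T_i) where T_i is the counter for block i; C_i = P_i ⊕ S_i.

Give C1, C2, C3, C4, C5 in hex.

C1 = 0x8, C2 = 0xC, C3 = 0xF, C4 = 0x8, C5 = 0x2

C1: T = 0x6, S = E(K, T) = 0xB; 0x3 ⊕ 0xB = 0x8.
C2: T = 0x7, S = E(K, T) = 0xC; 0x0 ⊕ 0xC = 0xC.
C3: T = 0x8, S = E(K, T) = 0xD; 0x2 ⊕ 0xD = 0xF.
C4: T = 0x9, S = E(K, T) = 0xE; 0x6 ⊕ 0xE = 0x8.
C5: T = 0xA, S = E(K, T) = 0xF; 0xD ⊕ 0xF = 0x2.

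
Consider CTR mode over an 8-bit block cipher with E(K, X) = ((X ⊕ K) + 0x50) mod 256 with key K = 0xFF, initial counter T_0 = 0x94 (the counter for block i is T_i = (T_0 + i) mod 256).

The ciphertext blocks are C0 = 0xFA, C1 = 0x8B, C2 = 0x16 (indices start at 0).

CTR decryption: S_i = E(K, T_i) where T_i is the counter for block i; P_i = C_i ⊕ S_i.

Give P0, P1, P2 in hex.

P0: T = 0x94, S = E(K, T) = 0xBB; 0xFA ⊕ 0xBB = 0x41.
P1: T = 0x95, S = E(K, T) = 0xBA; 0x8B ⊕ 0xBA = 0x31.
P2: T = 0x96, S = E(K, T) = 0xB9; 0x16 ⊕ 0xB9 = 0xAF.

P0 = 0x41, P1 = 0x31, P2 = 0xAF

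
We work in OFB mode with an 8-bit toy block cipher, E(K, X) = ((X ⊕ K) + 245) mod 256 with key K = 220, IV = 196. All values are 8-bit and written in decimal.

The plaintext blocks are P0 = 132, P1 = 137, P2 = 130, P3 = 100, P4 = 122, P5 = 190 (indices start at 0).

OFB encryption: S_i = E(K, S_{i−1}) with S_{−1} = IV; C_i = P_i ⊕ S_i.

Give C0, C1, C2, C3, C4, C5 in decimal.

C0 = 137, C1 = 79, C2 = 141, C3 = 172, C4 = 115, C5 = 116

C0: S = E(K, 196) = 13; 132 ⊕ 13 = 137.
C1: S = E(K, 13) = 198; 137 ⊕ 198 = 79.
C2: S = E(K, 198) = 15; 130 ⊕ 15 = 141.
C3: S = E(K, 15) = 200; 100 ⊕ 200 = 172.
C4: S = E(K, 200) = 9; 122 ⊕ 9 = 115.
C5: S = E(K, 9) = 202; 190 ⊕ 202 = 116.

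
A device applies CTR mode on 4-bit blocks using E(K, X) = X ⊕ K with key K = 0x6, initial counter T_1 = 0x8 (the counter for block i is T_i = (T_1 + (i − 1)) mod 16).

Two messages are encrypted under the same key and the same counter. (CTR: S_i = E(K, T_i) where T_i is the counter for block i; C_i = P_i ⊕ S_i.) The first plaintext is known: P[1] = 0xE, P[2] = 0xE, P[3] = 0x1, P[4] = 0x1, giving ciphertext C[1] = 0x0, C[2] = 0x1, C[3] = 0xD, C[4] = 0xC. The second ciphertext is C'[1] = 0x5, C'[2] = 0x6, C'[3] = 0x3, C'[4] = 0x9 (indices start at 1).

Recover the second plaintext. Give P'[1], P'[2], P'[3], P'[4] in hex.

P'[1] = 0xB, P'[2] = 0x9, P'[3] = 0xF, P'[4] = 0x4

In CTR with a reused counter, both messages share the same keystream S_i, so C_i ⊕ C'_i = P_i ⊕ P'_i and thus P'_i = P_i ⊕ C_i ⊕ C'_i.
P'[1]: 0xE ⊕ 0x0 ⊕ 0x5 = 0xB.
P'[2]: 0xE ⊕ 0x1 ⊕ 0x6 = 0x9.
P'[3]: 0x1 ⊕ 0xD ⊕ 0x3 = 0xF.
P'[4]: 0x1 ⊕ 0xC ⊕ 0x9 = 0x4.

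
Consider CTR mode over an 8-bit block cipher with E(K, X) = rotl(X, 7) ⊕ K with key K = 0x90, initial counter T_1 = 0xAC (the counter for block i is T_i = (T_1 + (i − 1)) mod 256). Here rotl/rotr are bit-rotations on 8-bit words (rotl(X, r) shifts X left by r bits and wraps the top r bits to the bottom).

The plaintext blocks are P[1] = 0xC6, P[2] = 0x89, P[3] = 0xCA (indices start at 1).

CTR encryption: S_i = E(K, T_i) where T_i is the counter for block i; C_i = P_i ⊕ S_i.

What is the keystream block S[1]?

C[1]: T = 0xAC, S = E(K, T) = 0xC6; 0xC6 ⊕ 0xC6 = 0x00.
So S[1] = 0xC6.

0xC6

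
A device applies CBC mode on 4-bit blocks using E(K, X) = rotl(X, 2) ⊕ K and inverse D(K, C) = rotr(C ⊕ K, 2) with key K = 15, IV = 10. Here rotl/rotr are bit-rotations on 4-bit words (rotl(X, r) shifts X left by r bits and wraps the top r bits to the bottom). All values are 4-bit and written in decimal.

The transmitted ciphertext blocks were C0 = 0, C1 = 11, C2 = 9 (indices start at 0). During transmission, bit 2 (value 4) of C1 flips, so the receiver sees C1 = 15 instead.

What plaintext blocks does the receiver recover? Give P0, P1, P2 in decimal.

P0 = 5, P1 = 0, P2 = 6

CBC decryption: P_i = D(K, C_i) ⊕ C_{i−1}, with C_{−1} = IV.
Only C1 changed, to 15. In CBC, a change in C_i garbles P_i and flips the same bit in P_{i+1}. Decrypting the received ciphertext:
P0: D(K, 0) = 15; 15 ⊕ 10 = 5.
P1: D(K, 15) = 0; 0 ⊕ 0 = 0.
P2: D(K, 9) = 9; 9 ⊕ 15 = 6.
Blocks that differ from the original plaintext: P1, P2.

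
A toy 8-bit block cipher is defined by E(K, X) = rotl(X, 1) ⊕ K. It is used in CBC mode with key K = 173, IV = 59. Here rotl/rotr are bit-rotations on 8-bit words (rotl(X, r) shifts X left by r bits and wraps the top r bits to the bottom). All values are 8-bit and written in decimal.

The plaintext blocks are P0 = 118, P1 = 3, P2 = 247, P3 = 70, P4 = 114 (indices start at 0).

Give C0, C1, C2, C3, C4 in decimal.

C0 = 55, C1 = 197, C2 = 201, C3 = 178, C4 = 44

CBC encryption: C_i = E(K, P_i ⊕ C_{i−1}), with C_{−1} = IV.
C0: P0 ⊕ 59 = 77; E(K, 77) = 55.
C1: P1 ⊕ 55 = 52; E(K, 52) = 197.
C2: P2 ⊕ 197 = 50; E(K, 50) = 201.
C3: P3 ⊕ 201 = 143; E(K, 143) = 178.
C4: P4 ⊕ 178 = 192; E(K, 192) = 44.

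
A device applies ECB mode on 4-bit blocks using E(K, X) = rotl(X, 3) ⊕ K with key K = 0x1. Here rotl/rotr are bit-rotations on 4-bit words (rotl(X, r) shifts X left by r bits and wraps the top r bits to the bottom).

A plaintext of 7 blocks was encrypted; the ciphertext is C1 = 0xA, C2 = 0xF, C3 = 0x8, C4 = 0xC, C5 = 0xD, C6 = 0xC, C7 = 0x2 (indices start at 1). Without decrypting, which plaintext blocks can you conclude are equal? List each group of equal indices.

P4 = P6

ECB encrypts each block independently with the same key, so equal ciphertext blocks imply equal plaintext blocks.
C4 = C6 = 0xC, so P4 = P6.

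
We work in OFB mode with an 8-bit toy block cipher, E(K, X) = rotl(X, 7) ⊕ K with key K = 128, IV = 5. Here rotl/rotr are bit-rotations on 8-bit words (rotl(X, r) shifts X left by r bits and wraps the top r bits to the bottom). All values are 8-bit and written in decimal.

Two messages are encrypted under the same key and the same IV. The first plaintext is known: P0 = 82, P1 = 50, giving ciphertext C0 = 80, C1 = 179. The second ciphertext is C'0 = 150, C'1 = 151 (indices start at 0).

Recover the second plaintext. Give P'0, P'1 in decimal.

In OFB with a reused IV, both messages share the same keystream S_i, so C_i ⊕ C'_i = P_i ⊕ P'_i and thus P'_i = P_i ⊕ C_i ⊕ C'_i.
P'0: 82 ⊕ 80 ⊕ 150 = 148.
P'1: 50 ⊕ 179 ⊕ 151 = 22.

P'0 = 148, P'1 = 22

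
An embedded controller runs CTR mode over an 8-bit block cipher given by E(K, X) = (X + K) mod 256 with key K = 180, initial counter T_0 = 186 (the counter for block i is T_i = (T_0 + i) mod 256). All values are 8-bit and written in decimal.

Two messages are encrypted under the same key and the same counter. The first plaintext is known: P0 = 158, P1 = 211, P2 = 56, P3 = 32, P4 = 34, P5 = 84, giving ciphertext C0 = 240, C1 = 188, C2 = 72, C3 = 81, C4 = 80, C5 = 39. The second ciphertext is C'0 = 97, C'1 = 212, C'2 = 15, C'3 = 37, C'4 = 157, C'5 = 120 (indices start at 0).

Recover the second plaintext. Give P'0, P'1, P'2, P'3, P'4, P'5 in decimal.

P'0 = 15, P'1 = 187, P'2 = 127, P'3 = 84, P'4 = 239, P'5 = 11

In CTR with a reused counter, both messages share the same keystream S_i, so C_i ⊕ C'_i = P_i ⊕ P'_i and thus P'_i = P_i ⊕ C_i ⊕ C'_i.
P'0: 158 ⊕ 240 ⊕ 97 = 15.
P'1: 211 ⊕ 188 ⊕ 212 = 187.
P'2: 56 ⊕ 72 ⊕ 15 = 127.
P'3: 32 ⊕ 81 ⊕ 37 = 84.
P'4: 34 ⊕ 80 ⊕ 157 = 239.
P'5: 84 ⊕ 39 ⊕ 120 = 11.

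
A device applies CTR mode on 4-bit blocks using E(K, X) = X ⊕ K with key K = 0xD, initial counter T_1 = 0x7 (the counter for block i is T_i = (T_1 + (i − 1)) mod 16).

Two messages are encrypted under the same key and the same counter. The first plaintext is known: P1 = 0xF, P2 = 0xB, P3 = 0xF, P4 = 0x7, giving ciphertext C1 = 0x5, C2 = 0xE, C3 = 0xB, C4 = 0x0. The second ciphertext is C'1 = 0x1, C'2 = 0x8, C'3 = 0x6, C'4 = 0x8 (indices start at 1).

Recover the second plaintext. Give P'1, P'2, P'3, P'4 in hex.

In CTR with a reused counter, both messages share the same keystream S_i, so C_i ⊕ C'_i = P_i ⊕ P'_i and thus P'_i = P_i ⊕ C_i ⊕ C'_i.
P'1: 0xF ⊕ 0x5 ⊕ 0x1 = 0xB.
P'2: 0xB ⊕ 0xE ⊕ 0x8 = 0xD.
P'3: 0xF ⊕ 0xB ⊕ 0x6 = 0x2.
P'4: 0x7 ⊕ 0x0 ⊕ 0x8 = 0xF.

P'1 = 0xB, P'2 = 0xD, P'3 = 0x2, P'4 = 0xF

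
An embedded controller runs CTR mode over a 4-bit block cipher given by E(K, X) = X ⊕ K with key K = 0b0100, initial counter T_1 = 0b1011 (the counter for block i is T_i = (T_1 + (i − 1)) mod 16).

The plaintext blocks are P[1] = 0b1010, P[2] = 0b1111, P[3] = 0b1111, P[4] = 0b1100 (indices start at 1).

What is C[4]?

CTR encryption: S_i = E(K, T_i) where T_i is the counter for block i; C_i = P_i ⊕ S_i.
C[1]: T = 0b1011, S = E(K, T) = 0b1111; 0b1010 ⊕ 0b1111 = 0b0101.
C[2]: T = 0b1100, S = E(K, T) = 0b1000; 0b1111 ⊕ 0b1000 = 0b0111.
C[3]: T = 0b1101, S = E(K, T) = 0b1001; 0b1111 ⊕ 0b1001 = 0b0110.
C[4]: T = 0b1110, S = E(K, T) = 0b1010; 0b1100 ⊕ 0b1010 = 0b0110.

C[4] = 0b0110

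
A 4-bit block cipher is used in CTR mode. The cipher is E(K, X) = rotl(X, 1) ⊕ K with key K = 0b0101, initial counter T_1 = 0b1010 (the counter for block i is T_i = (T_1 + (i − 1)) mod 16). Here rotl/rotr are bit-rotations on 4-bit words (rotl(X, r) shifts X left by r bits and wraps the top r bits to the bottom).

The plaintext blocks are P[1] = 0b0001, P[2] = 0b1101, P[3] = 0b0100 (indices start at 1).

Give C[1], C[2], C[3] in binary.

CTR encryption: S_i = E(K, T_i) where T_i is the counter for block i; C_i = P_i ⊕ S_i.
C[1]: T = 0b1010, S = E(K, T) = 0b0000; 0b0001 ⊕ 0b0000 = 0b0001.
C[2]: T = 0b1011, S = E(K, T) = 0b0010; 0b1101 ⊕ 0b0010 = 0b1111.
C[3]: T = 0b1100, S = E(K, T) = 0b1100; 0b0100 ⊕ 0b1100 = 0b1000.

C[1] = 0b0001, C[2] = 0b1111, C[3] = 0b1000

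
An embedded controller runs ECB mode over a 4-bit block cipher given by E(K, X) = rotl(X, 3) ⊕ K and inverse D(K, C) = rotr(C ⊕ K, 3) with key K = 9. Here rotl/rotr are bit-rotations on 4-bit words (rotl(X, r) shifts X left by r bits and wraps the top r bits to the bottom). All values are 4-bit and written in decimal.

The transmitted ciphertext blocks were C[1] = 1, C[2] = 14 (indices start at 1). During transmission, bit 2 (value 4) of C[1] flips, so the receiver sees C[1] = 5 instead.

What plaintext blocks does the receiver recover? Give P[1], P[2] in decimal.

P[1] = 9, P[2] = 14

ECB decryption: P_i = D(K, C_i).
Only C[1] changed, to 5. In ECB, a change in C_i affects only P_i. Decrypting the received ciphertext:
P[1]: D(K, 5) = 9.
P[2]: D(K, 14) = 14.
Blocks that differ from the original plaintext: P[1].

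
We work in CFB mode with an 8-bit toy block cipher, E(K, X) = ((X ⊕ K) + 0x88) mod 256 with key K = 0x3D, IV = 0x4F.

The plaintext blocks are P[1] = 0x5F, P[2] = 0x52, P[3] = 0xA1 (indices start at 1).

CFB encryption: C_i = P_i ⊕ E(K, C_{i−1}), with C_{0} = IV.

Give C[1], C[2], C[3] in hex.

C[1] = 0xA5, C[2] = 0x72, C[3] = 0x76

C[1]: E(K, 0x4F) = 0xFA; 0x5F ⊕ 0xFA = 0xA5.
C[2]: E(K, 0xA5) = 0x20; 0x52 ⊕ 0x20 = 0x72.
C[3]: E(K, 0x72) = 0xD7; 0xA1 ⊕ 0xD7 = 0x76.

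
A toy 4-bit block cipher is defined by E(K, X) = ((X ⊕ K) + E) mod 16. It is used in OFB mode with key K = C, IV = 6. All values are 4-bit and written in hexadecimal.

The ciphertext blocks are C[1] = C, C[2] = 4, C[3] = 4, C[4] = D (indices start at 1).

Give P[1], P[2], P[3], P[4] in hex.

OFB decryption: S_i = E(K, S_{i−1}) with S_{0} = IV; P_i = C_i ⊕ S_i.
P[1]: S = E(K, 6) = 8; C ⊕ 8 = 4.
P[2]: S = E(K, 8) = 2; 4 ⊕ 2 = 6.
P[3]: S = E(K, 2) = C; 4 ⊕ C = 8.
P[4]: S = E(K, C) = E; D ⊕ E = 3.

P[1] = 4, P[2] = 6, P[3] = 8, P[4] = 3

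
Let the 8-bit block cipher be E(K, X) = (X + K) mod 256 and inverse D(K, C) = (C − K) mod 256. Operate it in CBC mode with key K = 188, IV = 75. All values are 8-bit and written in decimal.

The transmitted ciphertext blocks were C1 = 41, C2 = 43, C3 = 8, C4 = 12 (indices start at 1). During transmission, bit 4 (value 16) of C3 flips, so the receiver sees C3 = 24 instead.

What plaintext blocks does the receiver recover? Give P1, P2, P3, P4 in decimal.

P1 = 38, P2 = 70, P3 = 119, P4 = 72

CBC decryption: P_i = D(K, C_i) ⊕ C_{i−1}, with C_{0} = IV.
Only C3 changed, to 24. In CBC, a change in C_i garbles P_i and flips the same bit in P_{i+1}. Decrypting the received ciphertext:
P1: D(K, 41) = 109; 109 ⊕ 75 = 38.
P2: D(K, 43) = 111; 111 ⊕ 41 = 70.
P3: D(K, 24) = 92; 92 ⊕ 43 = 119.
P4: D(K, 12) = 80; 80 ⊕ 24 = 72.
Blocks that differ from the original plaintext: P3, P4.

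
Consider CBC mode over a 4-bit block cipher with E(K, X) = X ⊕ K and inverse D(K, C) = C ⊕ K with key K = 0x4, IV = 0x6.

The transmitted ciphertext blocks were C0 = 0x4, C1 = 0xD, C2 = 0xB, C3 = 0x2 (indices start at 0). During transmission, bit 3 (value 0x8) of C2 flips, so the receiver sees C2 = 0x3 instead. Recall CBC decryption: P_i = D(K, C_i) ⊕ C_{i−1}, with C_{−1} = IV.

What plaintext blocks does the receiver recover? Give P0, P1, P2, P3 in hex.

P0 = 0x6, P1 = 0xD, P2 = 0xA, P3 = 0x5

Only C2 changed, to 0x3. In CBC, a change in C_i garbles P_i and flips the same bit in P_{i+1}. Decrypting the received ciphertext:
P0: D(K, 0x4) = 0x0; 0x0 ⊕ 0x6 = 0x6.
P1: D(K, 0xD) = 0x9; 0x9 ⊕ 0x4 = 0xD.
P2: D(K, 0x3) = 0x7; 0x7 ⊕ 0xD = 0xA.
P3: D(K, 0x2) = 0x6; 0x6 ⊕ 0x3 = 0x5.
Blocks that differ from the original plaintext: P2, P3.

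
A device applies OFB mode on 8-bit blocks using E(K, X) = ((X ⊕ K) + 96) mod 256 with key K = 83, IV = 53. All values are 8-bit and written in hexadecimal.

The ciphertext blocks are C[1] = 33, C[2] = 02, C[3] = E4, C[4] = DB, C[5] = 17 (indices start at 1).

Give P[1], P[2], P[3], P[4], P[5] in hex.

P[1] = 55, P[2] = 79, P[3] = 6A, P[4] = 78, P[5] = A1

OFB decryption: S_i = E(K, S_{i−1}) with S_{0} = IV; P_i = C_i ⊕ S_i.
P[1]: S = E(K, 53) = 66; 33 ⊕ 66 = 55.
P[2]: S = E(K, 66) = 7B; 02 ⊕ 7B = 79.
P[3]: S = E(K, 7B) = 8E; E4 ⊕ 8E = 6A.
P[4]: S = E(K, 8E) = A3; DB ⊕ A3 = 78.
P[5]: S = E(K, A3) = B6; 17 ⊕ B6 = A1.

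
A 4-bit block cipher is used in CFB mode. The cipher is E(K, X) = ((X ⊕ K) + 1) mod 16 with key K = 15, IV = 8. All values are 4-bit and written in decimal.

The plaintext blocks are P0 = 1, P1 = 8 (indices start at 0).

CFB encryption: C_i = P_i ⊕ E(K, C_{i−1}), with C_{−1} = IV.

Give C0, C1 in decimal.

C0 = 9, C1 = 15

C0: E(K, 8) = 8; 1 ⊕ 8 = 9.
C1: E(K, 9) = 7; 8 ⊕ 7 = 15.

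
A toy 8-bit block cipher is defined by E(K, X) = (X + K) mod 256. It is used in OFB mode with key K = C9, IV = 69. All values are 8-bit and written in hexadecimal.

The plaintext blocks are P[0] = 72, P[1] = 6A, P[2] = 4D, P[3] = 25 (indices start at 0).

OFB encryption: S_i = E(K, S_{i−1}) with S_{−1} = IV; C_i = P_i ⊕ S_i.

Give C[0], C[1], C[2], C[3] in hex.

C[0]: S = E(K, 69) = 32; 72 ⊕ 32 = 40.
C[1]: S = E(K, 32) = FB; 6A ⊕ FB = 91.
C[2]: S = E(K, FB) = C4; 4D ⊕ C4 = 89.
C[3]: S = E(K, C4) = 8D; 25 ⊕ 8D = A8.

C[0] = 40, C[1] = 91, C[2] = 89, C[3] = A8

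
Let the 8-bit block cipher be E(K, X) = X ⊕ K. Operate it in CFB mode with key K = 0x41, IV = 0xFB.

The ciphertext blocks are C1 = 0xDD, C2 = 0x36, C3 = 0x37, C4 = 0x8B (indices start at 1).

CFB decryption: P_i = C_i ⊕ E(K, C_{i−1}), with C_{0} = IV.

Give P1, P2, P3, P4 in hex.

P1 = 0x67, P2 = 0xAA, P3 = 0x40, P4 = 0xFD

P1: E(K, 0xFB) = 0xBA; 0xDD ⊕ 0xBA = 0x67.
P2: E(K, 0xDD) = 0x9C; 0x36 ⊕ 0x9C = 0xAA.
P3: E(K, 0x36) = 0x77; 0x37 ⊕ 0x77 = 0x40.
P4: E(K, 0x37) = 0x76; 0x8B ⊕ 0x76 = 0xFD.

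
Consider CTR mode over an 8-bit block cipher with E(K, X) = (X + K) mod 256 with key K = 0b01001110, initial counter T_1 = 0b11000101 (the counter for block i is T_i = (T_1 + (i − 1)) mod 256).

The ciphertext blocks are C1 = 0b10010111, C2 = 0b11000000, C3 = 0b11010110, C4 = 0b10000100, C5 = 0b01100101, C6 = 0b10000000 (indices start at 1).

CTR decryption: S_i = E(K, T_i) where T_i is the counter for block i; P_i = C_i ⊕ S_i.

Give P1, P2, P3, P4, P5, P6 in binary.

P1: T = 0b11000101, S = E(K, T) = 0b00010011; 0b10010111 ⊕ 0b00010011 = 0b10000100.
P2: T = 0b11000110, S = E(K, T) = 0b00010100; 0b11000000 ⊕ 0b00010100 = 0b11010100.
P3: T = 0b11000111, S = E(K, T) = 0b00010101; 0b11010110 ⊕ 0b00010101 = 0b11000011.
P4: T = 0b11001000, S = E(K, T) = 0b00010110; 0b10000100 ⊕ 0b00010110 = 0b10010010.
P5: T = 0b11001001, S = E(K, T) = 0b00010111; 0b01100101 ⊕ 0b00010111 = 0b01110010.
P6: T = 0b11001010, S = E(K, T) = 0b00011000; 0b10000000 ⊕ 0b00011000 = 0b10011000.

P1 = 0b10000100, P2 = 0b11010100, P3 = 0b11000011, P4 = 0b10010010, P5 = 0b01110010, P6 = 0b10011000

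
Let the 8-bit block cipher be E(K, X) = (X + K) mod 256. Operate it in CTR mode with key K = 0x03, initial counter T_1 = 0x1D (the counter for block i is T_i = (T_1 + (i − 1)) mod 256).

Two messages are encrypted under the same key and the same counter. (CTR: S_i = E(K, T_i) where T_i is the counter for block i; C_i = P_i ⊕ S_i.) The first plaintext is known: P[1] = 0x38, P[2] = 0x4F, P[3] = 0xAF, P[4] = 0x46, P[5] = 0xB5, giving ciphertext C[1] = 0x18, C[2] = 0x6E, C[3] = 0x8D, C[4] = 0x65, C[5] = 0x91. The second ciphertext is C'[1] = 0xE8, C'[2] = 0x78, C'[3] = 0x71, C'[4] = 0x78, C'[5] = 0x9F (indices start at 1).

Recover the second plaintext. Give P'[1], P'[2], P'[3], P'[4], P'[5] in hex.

P'[1] = 0xC8, P'[2] = 0x59, P'[3] = 0x53, P'[4] = 0x5B, P'[5] = 0xBB

In CTR with a reused counter, both messages share the same keystream S_i, so C_i ⊕ C'_i = P_i ⊕ P'_i and thus P'_i = P_i ⊕ C_i ⊕ C'_i.
P'[1]: 0x38 ⊕ 0x18 ⊕ 0xE8 = 0xC8.
P'[2]: 0x4F ⊕ 0x6E ⊕ 0x78 = 0x59.
P'[3]: 0xAF ⊕ 0x8D ⊕ 0x71 = 0x53.
P'[4]: 0x46 ⊕ 0x65 ⊕ 0x78 = 0x5B.
P'[5]: 0xB5 ⊕ 0x91 ⊕ 0x9F = 0xBB.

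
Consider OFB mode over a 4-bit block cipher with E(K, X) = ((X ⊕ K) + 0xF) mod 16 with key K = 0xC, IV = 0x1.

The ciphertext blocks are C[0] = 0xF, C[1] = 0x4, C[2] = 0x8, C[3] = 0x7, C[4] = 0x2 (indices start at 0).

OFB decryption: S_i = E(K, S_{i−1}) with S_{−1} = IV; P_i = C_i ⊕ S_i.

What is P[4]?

P[0]: S = E(K, 0x1) = 0xC; 0xF ⊕ 0xC = 0x3.
P[1]: S = E(K, 0xC) = 0xF; 0x4 ⊕ 0xF = 0xB.
P[2]: S = E(K, 0xF) = 0x2; 0x8 ⊕ 0x2 = 0xA.
P[3]: S = E(K, 0x2) = 0xD; 0x7 ⊕ 0xD = 0xA.
P[4]: S = E(K, 0xD) = 0x0; 0x2 ⊕ 0x0 = 0x2.

P[4] = 0x2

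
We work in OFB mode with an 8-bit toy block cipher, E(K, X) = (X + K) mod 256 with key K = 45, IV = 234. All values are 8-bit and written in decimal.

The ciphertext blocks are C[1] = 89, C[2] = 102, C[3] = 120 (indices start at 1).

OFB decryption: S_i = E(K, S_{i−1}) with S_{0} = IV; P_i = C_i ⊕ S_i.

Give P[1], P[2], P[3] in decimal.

P[1]: S = E(K, 234) = 23; 89 ⊕ 23 = 78.
P[2]: S = E(K, 23) = 68; 102 ⊕ 68 = 34.
P[3]: S = E(K, 68) = 113; 120 ⊕ 113 = 9.

P[1] = 78, P[2] = 34, P[3] = 9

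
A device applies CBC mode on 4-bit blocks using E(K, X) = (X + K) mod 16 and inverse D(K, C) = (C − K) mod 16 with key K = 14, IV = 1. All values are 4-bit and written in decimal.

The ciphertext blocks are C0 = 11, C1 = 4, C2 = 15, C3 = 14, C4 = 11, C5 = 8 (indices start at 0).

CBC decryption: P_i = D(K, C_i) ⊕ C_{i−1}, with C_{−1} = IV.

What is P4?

P4: D(K, 11) = 13; 13 ⊕ 14 = 3.

P4 = 3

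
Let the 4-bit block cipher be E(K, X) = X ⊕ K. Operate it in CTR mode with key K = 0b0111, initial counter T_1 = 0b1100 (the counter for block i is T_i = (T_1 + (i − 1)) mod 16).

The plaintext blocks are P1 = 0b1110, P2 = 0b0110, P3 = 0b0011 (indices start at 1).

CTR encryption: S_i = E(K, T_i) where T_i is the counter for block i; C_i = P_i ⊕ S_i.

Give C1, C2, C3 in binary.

C1: T = 0b1100, S = E(K, T) = 0b1011; 0b1110 ⊕ 0b1011 = 0b0101.
C2: T = 0b1101, S = E(K, T) = 0b1010; 0b0110 ⊕ 0b1010 = 0b1100.
C3: T = 0b1110, S = E(K, T) = 0b1001; 0b0011 ⊕ 0b1001 = 0b1010.

C1 = 0b0101, C2 = 0b1100, C3 = 0b1010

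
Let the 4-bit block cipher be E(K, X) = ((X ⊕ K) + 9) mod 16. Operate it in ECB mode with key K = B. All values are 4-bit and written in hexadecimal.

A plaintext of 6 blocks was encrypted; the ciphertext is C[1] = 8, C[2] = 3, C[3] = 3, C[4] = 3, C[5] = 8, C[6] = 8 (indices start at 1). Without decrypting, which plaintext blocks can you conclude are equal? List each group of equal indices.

P[1] = P[5] = P[6]; P[2] = P[3] = P[4]

ECB encrypts each block independently with the same key, so equal ciphertext blocks imply equal plaintext blocks.
C[1] = C[5] = C[6] = 8, so P[1] = P[5] = P[6].
C[2] = C[3] = C[4] = 3, so P[2] = P[3] = P[4].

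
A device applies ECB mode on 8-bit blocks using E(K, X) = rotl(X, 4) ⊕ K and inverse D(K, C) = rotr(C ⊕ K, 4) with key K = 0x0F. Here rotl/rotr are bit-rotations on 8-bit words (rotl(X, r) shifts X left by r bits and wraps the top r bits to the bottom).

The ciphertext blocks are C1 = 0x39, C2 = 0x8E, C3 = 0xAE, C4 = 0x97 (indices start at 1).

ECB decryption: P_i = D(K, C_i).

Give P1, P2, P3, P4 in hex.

P1: D(K, 0x39) = 0x63.
P2: D(K, 0x8E) = 0x18.
P3: D(K, 0xAE) = 0x1A.
P4: D(K, 0x97) = 0x89.

P1 = 0x63, P2 = 0x18, P3 = 0x1A, P4 = 0x89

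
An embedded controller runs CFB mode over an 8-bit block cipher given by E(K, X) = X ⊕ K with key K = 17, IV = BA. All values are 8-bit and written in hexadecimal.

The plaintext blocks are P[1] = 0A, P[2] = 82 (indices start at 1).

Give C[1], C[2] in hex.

CFB encryption: C_i = P_i ⊕ E(K, C_{i−1}), with C_{0} = IV.
C[1]: E(K, BA) = AD; 0A ⊕ AD = A7.
C[2]: E(K, A7) = B0; 82 ⊕ B0 = 32.

C[1] = A7, C[2] = 32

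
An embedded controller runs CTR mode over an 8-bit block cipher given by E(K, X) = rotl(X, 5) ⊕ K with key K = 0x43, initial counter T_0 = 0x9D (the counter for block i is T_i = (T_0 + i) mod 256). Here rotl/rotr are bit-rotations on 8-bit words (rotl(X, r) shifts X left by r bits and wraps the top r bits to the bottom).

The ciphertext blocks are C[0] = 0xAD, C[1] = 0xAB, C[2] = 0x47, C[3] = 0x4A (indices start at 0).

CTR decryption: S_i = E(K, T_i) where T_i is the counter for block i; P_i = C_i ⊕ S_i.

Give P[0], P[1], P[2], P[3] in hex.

P[0]: T = 0x9D, S = E(K, T) = 0xF0; 0xAD ⊕ 0xF0 = 0x5D.
P[1]: T = 0x9E, S = E(K, T) = 0x90; 0xAB ⊕ 0x90 = 0x3B.
P[2]: T = 0x9F, S = E(K, T) = 0xB0; 0x47 ⊕ 0xB0 = 0xF7.
P[3]: T = 0xA0, S = E(K, T) = 0x57; 0x4A ⊕ 0x57 = 0x1D.

P[0] = 0x5D, P[1] = 0x3B, P[2] = 0xF7, P[3] = 0x1D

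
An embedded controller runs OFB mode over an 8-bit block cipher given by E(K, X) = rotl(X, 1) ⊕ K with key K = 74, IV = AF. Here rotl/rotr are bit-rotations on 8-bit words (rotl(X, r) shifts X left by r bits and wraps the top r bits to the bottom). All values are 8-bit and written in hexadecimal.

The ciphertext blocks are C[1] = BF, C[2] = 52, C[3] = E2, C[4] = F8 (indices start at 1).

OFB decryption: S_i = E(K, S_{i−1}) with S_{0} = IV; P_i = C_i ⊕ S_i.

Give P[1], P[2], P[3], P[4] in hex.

P[1]: S = E(K, AF) = 2B; BF ⊕ 2B = 94.
P[2]: S = E(K, 2B) = 22; 52 ⊕ 22 = 70.
P[3]: S = E(K, 22) = 30; E2 ⊕ 30 = D2.
P[4]: S = E(K, 30) = 14; F8 ⊕ 14 = EC.

P[1] = 94, P[2] = 70, P[3] = D2, P[4] = EC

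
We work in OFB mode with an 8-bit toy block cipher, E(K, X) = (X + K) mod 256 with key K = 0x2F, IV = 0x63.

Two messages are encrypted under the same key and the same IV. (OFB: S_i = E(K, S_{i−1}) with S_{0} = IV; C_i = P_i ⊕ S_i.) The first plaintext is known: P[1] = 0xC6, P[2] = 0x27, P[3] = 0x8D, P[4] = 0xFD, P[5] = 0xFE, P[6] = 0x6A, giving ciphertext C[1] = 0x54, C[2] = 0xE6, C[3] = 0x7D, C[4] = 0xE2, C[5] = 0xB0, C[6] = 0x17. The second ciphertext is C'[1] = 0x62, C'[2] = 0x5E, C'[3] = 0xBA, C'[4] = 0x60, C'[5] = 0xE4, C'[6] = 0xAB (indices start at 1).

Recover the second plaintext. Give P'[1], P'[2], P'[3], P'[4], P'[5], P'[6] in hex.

In OFB with a reused IV, both messages share the same keystream S_i, so C_i ⊕ C'_i = P_i ⊕ P'_i and thus P'_i = P_i ⊕ C_i ⊕ C'_i.
P'[1]: 0xC6 ⊕ 0x54 ⊕ 0x62 = 0xF0.
P'[2]: 0x27 ⊕ 0xE6 ⊕ 0x5E = 0x9F.
P'[3]: 0x8D ⊕ 0x7D ⊕ 0xBA = 0x4A.
P'[4]: 0xFD ⊕ 0xE2 ⊕ 0x60 = 0x7F.
P'[5]: 0xFE ⊕ 0xB0 ⊕ 0xE4 = 0xAA.
P'[6]: 0x6A ⊕ 0x17 ⊕ 0xAB = 0xD6.

P'[1] = 0xF0, P'[2] = 0x9F, P'[3] = 0x4A, P'[4] = 0x7F, P'[5] = 0xAA, P'[6] = 0xD6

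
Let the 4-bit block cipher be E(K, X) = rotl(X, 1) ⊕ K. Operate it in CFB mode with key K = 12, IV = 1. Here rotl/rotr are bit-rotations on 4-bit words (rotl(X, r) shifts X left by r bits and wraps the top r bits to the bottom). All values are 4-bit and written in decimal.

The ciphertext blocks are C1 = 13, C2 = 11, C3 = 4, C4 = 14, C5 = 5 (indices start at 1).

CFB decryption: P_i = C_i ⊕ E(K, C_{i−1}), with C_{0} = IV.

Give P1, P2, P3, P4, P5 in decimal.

P1 = 3, P2 = 12, P3 = 15, P4 = 10, P5 = 4

P1: E(K, 1) = 14; 13 ⊕ 14 = 3.
P2: E(K, 13) = 7; 11 ⊕ 7 = 12.
P3: E(K, 11) = 11; 4 ⊕ 11 = 15.
P4: E(K, 4) = 4; 14 ⊕ 4 = 10.
P5: E(K, 14) = 1; 5 ⊕ 1 = 4.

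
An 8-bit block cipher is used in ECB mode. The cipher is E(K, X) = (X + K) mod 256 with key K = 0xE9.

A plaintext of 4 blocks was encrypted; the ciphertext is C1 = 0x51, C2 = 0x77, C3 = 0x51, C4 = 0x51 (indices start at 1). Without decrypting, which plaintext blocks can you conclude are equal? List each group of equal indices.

ECB encrypts each block independently with the same key, so equal ciphertext blocks imply equal plaintext blocks.
C1 = C3 = C4 = 0x51, so P1 = P3 = P4.

P1 = P3 = P4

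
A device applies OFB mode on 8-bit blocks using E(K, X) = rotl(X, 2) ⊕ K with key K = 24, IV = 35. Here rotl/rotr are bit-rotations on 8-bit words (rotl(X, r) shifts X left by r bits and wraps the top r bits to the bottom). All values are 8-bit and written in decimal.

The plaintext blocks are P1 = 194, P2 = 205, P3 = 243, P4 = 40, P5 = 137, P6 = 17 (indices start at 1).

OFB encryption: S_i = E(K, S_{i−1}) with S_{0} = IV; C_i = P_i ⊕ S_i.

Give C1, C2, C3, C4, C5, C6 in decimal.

C1: S = E(K, 35) = 148; 194 ⊕ 148 = 86.
C2: S = E(K, 148) = 74; 205 ⊕ 74 = 135.
C3: S = E(K, 74) = 49; 243 ⊕ 49 = 194.
C4: S = E(K, 49) = 220; 40 ⊕ 220 = 244.
C5: S = E(K, 220) = 107; 137 ⊕ 107 = 226.
C6: S = E(K, 107) = 181; 17 ⊕ 181 = 164.

C1 = 86, C2 = 135, C3 = 194, C4 = 244, C5 = 226, C6 = 164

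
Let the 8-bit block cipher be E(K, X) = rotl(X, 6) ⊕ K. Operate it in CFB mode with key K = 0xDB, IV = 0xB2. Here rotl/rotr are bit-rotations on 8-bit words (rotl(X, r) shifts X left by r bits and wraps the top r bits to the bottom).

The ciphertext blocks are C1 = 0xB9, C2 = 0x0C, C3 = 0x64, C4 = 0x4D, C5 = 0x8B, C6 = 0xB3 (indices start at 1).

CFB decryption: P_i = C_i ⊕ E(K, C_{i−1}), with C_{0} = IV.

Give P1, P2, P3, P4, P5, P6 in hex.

P1: E(K, 0xB2) = 0x77; 0xB9 ⊕ 0x77 = 0xCE.
P2: E(K, 0xB9) = 0xB5; 0x0C ⊕ 0xB5 = 0xB9.
P3: E(K, 0x0C) = 0xD8; 0x64 ⊕ 0xD8 = 0xBC.
P4: E(K, 0x64) = 0xC2; 0x4D ⊕ 0xC2 = 0x8F.
P5: E(K, 0x4D) = 0x88; 0x8B ⊕ 0x88 = 0x03.
P6: E(K, 0x8B) = 0x39; 0xB3 ⊕ 0x39 = 0x8A.

P1 = 0xCE, P2 = 0xB9, P3 = 0xBC, P4 = 0x8F, P5 = 0x03, P6 = 0x8A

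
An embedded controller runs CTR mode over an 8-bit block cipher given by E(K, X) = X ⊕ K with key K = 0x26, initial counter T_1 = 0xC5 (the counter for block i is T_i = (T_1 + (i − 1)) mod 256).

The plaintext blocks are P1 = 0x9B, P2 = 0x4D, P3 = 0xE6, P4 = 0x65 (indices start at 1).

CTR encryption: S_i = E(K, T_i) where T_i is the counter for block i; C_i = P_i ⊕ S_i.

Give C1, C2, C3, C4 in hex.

C1 = 0x78, C2 = 0xAD, C3 = 0x07, C4 = 0x8B

C1: T = 0xC5, S = E(K, T) = 0xE3; 0x9B ⊕ 0xE3 = 0x78.
C2: T = 0xC6, S = E(K, T) = 0xE0; 0x4D ⊕ 0xE0 = 0xAD.
C3: T = 0xC7, S = E(K, T) = 0xE1; 0xE6 ⊕ 0xE1 = 0x07.
C4: T = 0xC8, S = E(K, T) = 0xEE; 0x65 ⊕ 0xEE = 0x8B.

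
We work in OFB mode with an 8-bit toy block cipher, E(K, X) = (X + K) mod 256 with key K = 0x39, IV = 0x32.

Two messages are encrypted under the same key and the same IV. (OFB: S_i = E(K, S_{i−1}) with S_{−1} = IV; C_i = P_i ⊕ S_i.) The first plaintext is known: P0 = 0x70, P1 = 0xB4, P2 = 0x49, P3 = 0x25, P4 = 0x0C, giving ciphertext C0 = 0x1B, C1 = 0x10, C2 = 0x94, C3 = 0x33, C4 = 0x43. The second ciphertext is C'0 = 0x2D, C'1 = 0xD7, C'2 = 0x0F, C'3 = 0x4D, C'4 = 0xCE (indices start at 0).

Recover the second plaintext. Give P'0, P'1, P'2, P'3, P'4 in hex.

P'0 = 0x46, P'1 = 0x73, P'2 = 0xD2, P'3 = 0x5B, P'4 = 0x81

In OFB with a reused IV, both messages share the same keystream S_i, so C_i ⊕ C'_i = P_i ⊕ P'_i and thus P'_i = P_i ⊕ C_i ⊕ C'_i.
P'0: 0x70 ⊕ 0x1B ⊕ 0x2D = 0x46.
P'1: 0xB4 ⊕ 0x10 ⊕ 0xD7 = 0x73.
P'2: 0x49 ⊕ 0x94 ⊕ 0x0F = 0xD2.
P'3: 0x25 ⊕ 0x33 ⊕ 0x4D = 0x5B.
P'4: 0x0C ⊕ 0x43 ⊕ 0xCE = 0x81.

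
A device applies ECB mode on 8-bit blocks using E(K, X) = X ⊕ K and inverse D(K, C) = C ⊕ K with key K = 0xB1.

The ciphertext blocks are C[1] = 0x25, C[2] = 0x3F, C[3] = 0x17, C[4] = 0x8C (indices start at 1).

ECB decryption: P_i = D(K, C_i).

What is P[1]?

P[1]: D(K, 0x25) = 0x94.

P[1] = 0x94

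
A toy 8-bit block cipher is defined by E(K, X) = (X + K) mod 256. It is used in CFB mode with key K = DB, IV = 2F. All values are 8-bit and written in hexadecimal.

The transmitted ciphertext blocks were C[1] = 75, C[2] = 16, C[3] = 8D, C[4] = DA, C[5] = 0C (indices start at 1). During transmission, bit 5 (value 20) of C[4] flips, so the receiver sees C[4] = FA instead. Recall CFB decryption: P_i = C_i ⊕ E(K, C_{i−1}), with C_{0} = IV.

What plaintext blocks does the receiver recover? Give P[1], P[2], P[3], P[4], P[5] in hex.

Only C[4] changed, to FA. In CFB, a change in C_i flips the same bit in P_i and garbles P_{i+1}. Decrypting the received ciphertext:
P[1]: E(K, 2F) = 0A; 75 ⊕ 0A = 7F.
P[2]: E(K, 75) = 50; 16 ⊕ 50 = 46.
P[3]: E(K, 16) = F1; 8D ⊕ F1 = 7C.
P[4]: E(K, 8D) = 68; FA ⊕ 68 = 92.
P[5]: E(K, FA) = D5; 0C ⊕ D5 = D9.
Blocks that differ from the original plaintext: P[4], P[5].

P[1] = 7F, P[2] = 46, P[3] = 7C, P[4] = 92, P[5] = D9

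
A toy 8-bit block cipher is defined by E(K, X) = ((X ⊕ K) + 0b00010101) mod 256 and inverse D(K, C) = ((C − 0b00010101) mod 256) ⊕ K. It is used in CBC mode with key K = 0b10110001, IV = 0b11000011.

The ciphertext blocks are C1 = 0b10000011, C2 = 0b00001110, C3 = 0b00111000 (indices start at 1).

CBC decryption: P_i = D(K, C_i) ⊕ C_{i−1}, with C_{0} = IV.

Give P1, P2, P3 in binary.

P1 = 0b00011100, P2 = 0b11001011, P3 = 0b10011100

P1: D(K, 0b10000011) = 0b11011111; 0b11011111 ⊕ 0b11000011 = 0b00011100.
P2: D(K, 0b00001110) = 0b01001000; 0b01001000 ⊕ 0b10000011 = 0b11001011.
P3: D(K, 0b00111000) = 0b10010010; 0b10010010 ⊕ 0b00001110 = 0b10011100.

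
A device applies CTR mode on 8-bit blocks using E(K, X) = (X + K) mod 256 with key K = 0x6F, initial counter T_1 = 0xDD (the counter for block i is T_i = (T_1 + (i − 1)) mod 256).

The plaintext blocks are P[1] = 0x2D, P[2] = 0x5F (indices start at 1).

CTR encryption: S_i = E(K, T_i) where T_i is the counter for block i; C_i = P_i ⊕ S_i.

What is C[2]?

C[2] = 0x12

C[1]: T = 0xDD, S = E(K, T) = 0x4C; 0x2D ⊕ 0x4C = 0x61.
C[2]: T = 0xDE, S = E(K, T) = 0x4D; 0x5F ⊕ 0x4D = 0x12.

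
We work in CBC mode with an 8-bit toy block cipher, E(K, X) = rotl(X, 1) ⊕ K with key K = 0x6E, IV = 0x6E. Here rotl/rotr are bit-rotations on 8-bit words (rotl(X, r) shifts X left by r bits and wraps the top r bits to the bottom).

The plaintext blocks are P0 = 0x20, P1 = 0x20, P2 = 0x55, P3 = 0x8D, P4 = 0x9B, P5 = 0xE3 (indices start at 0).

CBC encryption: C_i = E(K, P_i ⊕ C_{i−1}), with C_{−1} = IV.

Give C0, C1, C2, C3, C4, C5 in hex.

C0 = 0xF2, C1 = 0xCB, C2 = 0x53, C3 = 0xD3, C4 = 0xFE, C5 = 0x54

C0: P0 ⊕ 0x6E = 0x4E; E(K, 0x4E) = 0xF2.
C1: P1 ⊕ 0xF2 = 0xD2; E(K, 0xD2) = 0xCB.
C2: P2 ⊕ 0xCB = 0x9E; E(K, 0x9E) = 0x53.
C3: P3 ⊕ 0x53 = 0xDE; E(K, 0xDE) = 0xD3.
C4: P4 ⊕ 0xD3 = 0x48; E(K, 0x48) = 0xFE.
C5: P5 ⊕ 0xFE = 0x1D; E(K, 0x1D) = 0x54.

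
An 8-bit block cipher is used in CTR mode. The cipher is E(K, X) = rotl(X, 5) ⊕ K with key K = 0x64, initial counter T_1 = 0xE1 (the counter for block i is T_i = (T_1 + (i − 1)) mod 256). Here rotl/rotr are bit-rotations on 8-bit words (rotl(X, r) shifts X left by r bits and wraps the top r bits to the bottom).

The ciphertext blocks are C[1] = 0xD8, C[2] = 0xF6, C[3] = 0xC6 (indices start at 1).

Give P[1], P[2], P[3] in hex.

P[1] = 0x80, P[2] = 0xCE, P[3] = 0xDE

CTR decryption: S_i = E(K, T_i) where T_i is the counter for block i; P_i = C_i ⊕ S_i.
P[1]: T = 0xE1, S = E(K, T) = 0x58; 0xD8 ⊕ 0x58 = 0x80.
P[2]: T = 0xE2, S = E(K, T) = 0x38; 0xF6 ⊕ 0x38 = 0xCE.
P[3]: T = 0xE3, S = E(K, T) = 0x18; 0xC6 ⊕ 0x18 = 0xDE.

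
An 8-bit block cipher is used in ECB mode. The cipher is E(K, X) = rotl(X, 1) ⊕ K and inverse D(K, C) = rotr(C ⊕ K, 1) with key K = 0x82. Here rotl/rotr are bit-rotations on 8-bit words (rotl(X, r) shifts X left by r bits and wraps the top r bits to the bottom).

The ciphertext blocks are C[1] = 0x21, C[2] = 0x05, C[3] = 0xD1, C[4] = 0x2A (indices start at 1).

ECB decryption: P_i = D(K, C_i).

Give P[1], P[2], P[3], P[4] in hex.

P[1] = 0xD1, P[2] = 0xC3, P[3] = 0xA9, P[4] = 0x54

P[1]: D(K, 0x21) = 0xD1.
P[2]: D(K, 0x05) = 0xC3.
P[3]: D(K, 0xD1) = 0xA9.
P[4]: D(K, 0x2A) = 0x54.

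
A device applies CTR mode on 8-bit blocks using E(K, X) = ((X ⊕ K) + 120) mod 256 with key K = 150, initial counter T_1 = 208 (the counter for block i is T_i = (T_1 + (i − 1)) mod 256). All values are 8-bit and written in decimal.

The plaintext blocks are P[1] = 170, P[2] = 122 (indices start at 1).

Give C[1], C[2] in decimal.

C[1] = 20, C[2] = 197

CTR encryption: S_i = E(K, T_i) where T_i is the counter for block i; C_i = P_i ⊕ S_i.
C[1]: T = 208, S = E(K, T) = 190; 170 ⊕ 190 = 20.
C[2]: T = 209, S = E(K, T) = 191; 122 ⊕ 191 = 197.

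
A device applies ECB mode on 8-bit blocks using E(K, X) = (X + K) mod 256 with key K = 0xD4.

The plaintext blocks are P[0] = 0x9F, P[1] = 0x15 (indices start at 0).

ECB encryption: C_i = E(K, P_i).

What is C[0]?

C[0]: E(K, 0x9F) = 0x73.

C[0] = 0x73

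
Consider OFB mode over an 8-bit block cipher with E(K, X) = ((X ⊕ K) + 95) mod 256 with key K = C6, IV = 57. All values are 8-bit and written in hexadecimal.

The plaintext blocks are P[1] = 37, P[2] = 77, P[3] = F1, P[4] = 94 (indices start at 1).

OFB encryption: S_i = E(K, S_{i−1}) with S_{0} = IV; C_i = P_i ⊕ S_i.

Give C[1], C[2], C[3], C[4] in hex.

C[1] = 11, C[2] = 02, C[3] = B9, C[4] = B7

C[1]: S = E(K, 57) = 26; 37 ⊕ 26 = 11.
C[2]: S = E(K, 26) = 75; 77 ⊕ 75 = 02.
C[3]: S = E(K, 75) = 48; F1 ⊕ 48 = B9.
C[4]: S = E(K, 48) = 23; 94 ⊕ 23 = B7.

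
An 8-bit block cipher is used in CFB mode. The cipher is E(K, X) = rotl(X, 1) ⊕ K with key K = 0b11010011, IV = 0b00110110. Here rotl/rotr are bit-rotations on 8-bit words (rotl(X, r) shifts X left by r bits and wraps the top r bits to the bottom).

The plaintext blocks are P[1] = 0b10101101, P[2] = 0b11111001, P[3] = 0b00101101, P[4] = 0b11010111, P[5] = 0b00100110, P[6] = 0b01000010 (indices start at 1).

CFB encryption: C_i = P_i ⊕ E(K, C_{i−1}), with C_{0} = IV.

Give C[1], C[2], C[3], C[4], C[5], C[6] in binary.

C[1] = 0b00010010, C[2] = 0b00001110, C[3] = 0b11100010, C[4] = 0b11000001, C[5] = 0b01110110, C[6] = 0b01111101

C[1]: E(K, 0b00110110) = 0b10111111; 0b10101101 ⊕ 0b10111111 = 0b00010010.
C[2]: E(K, 0b00010010) = 0b11110111; 0b11111001 ⊕ 0b11110111 = 0b00001110.
C[3]: E(K, 0b00001110) = 0b11001111; 0b00101101 ⊕ 0b11001111 = 0b11100010.
C[4]: E(K, 0b11100010) = 0b00010110; 0b11010111 ⊕ 0b00010110 = 0b11000001.
C[5]: E(K, 0b11000001) = 0b01010000; 0b00100110 ⊕ 0b01010000 = 0b01110110.
C[6]: E(K, 0b01110110) = 0b00111111; 0b01000010 ⊕ 0b00111111 = 0b01111101.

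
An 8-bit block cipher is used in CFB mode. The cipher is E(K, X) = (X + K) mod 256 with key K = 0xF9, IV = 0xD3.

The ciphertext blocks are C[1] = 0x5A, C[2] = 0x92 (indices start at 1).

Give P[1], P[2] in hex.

CFB decryption: P_i = C_i ⊕ E(K, C_{i−1}), with C_{0} = IV.
P[1]: E(K, 0xD3) = 0xCC; 0x5A ⊕ 0xCC = 0x96.
P[2]: E(K, 0x5A) = 0x53; 0x92 ⊕ 0x53 = 0xC1.

P[1] = 0x96, P[2] = 0xC1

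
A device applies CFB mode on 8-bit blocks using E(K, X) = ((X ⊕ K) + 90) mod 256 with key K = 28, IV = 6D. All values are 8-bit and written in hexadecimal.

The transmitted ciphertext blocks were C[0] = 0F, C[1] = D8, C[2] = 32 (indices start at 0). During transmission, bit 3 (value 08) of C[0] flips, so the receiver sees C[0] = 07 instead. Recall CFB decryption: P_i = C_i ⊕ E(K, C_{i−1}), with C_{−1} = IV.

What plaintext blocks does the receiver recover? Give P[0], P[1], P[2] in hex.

P[0] = D2, P[1] = 67, P[2] = B2

Only C[0] changed, to 07. In CFB, a change in C_i flips the same bit in P_i and garbles P_{i+1}. Decrypting the received ciphertext:
P[0]: E(K, 6D) = D5; 07 ⊕ D5 = D2.
P[1]: E(K, 07) = BF; D8 ⊕ BF = 67.
P[2]: E(K, D8) = 80; 32 ⊕ 80 = B2.
Blocks that differ from the original plaintext: P[0], P[1].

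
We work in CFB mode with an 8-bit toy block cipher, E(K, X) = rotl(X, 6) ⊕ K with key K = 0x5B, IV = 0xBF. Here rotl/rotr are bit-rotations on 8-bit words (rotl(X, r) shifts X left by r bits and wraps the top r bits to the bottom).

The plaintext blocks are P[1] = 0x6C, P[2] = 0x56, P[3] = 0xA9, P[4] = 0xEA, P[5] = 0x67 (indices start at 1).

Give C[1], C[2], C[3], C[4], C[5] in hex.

C[1] = 0xD8, C[2] = 0x3B, C[3] = 0x3C, C[4] = 0xBE, C[5] = 0x93

CFB encryption: C_i = P_i ⊕ E(K, C_{i−1}), with C_{0} = IV.
C[1]: E(K, 0xBF) = 0xB4; 0x6C ⊕ 0xB4 = 0xD8.
C[2]: E(K, 0xD8) = 0x6D; 0x56 ⊕ 0x6D = 0x3B.
C[3]: E(K, 0x3B) = 0x95; 0xA9 ⊕ 0x95 = 0x3C.
C[4]: E(K, 0x3C) = 0x54; 0xEA ⊕ 0x54 = 0xBE.
C[5]: E(K, 0xBE) = 0xF4; 0x67 ⊕ 0xF4 = 0x93.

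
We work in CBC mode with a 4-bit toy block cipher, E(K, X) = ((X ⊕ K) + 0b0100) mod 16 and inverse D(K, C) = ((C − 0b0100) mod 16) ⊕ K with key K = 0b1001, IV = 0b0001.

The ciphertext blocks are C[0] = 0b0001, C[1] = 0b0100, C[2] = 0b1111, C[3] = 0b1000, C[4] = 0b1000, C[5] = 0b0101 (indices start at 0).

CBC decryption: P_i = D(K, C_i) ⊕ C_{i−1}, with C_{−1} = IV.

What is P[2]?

P[2] = 0b0110

P[2]: D(K, 0b1111) = 0b0010; 0b0010 ⊕ 0b0100 = 0b0110.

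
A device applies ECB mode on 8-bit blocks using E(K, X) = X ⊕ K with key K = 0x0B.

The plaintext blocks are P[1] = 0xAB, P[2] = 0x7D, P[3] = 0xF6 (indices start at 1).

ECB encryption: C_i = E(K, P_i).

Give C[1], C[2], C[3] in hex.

C[1] = 0xA0, C[2] = 0x76, C[3] = 0xFD

C[1]: E(K, 0xAB) = 0xA0.
C[2]: E(K, 0x7D) = 0x76.
C[3]: E(K, 0xF6) = 0xFD.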